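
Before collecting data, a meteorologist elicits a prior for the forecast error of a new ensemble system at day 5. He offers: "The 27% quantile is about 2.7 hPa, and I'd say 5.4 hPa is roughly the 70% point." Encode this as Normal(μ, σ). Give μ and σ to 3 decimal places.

For Normal(μ,σ), the p-quantile is μ + z_p·σ. Here z_{0.27} = -0.6128, z_{0.7} = 0.5244.
So 2.7 = μ − 0.6128σ and 5.4 = μ + 0.5244σ.
Subtracting: σ = (5.4 − 2.7)/(0.5244 − (-0.6128)) = 2.374.
Then μ = 2.7 − (-0.6128)·2.374 = 4.155.

μ = 4.155, σ = 2.374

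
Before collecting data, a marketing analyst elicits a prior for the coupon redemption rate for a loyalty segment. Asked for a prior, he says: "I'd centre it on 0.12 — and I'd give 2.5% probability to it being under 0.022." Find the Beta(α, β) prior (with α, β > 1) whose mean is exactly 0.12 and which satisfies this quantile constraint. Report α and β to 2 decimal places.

α ≈ 2.54, β ≈ 18.64

With mean 0.12 fixed, write α = 0.12s, β = 0.88s where s = α+β.
Need P(θ < 0.022) = 0.025 under Beta(0.12s, 0.88s). Normal approximation: (q−m)/√(m(1−m)/s) ≈ z_{0.025} = -1.96, so s ≈ 0.12·0.88·(-1.96)²/(0.022−0.12)² = 42.2.
At s = 42.2: P(θ<0.022) ≈ 0.002. Adjusting to match 0.025 gives s ≈ 21.18.
So α = 0.12·21.18 ≈ 2.54, β = 0.88·21.18 ≈ 18.64.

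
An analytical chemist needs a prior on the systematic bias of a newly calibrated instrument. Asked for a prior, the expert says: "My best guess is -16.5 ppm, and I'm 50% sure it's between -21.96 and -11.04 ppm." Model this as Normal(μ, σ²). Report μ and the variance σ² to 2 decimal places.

A symmetric 50% interval runs μ ± z·σ with z = 0.6745.
Half-width = 5.46, so σ = 5.46/0.6745 = 8.095 and σ² = 65.53.
μ is the stated best guess, -16.50.

μ = -16.50, σ² = 65.53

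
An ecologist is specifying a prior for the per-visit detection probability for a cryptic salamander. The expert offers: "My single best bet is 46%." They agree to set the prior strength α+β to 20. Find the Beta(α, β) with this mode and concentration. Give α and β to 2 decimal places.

For α,β > 1 the Beta mode is (α−1)/(α+β−2). With α+β = 20, the mode is (α−1)/18.
Set (α−1)/18 = 0.46 → α = 1 + 0.46·18 = 9.28.
β = 20 − α = 10.72.

α = 9.28, β = 10.72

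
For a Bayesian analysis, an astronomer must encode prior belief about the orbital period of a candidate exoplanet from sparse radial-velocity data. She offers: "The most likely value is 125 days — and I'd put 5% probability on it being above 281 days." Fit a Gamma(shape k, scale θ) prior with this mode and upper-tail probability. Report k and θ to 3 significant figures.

Gamma(k,θ) with k>1 has mode (k−1)θ, so θ = 125/(k−1).
Need P(X < 281) = 0.95 with θ tied to k this way. Start at k = 2, θ = 125: P(X<281) ≈ 0.657.
Too low — raise k to concentrate. Iterating converges to k ≈ 5.18.
Then θ = 125/(5.18−1) ≈ 29.9.

k ≈ 5.18, θ ≈ 29.9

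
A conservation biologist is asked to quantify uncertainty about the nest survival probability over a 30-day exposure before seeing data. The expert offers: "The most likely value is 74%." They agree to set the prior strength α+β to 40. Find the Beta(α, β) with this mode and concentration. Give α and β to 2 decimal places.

α = 29.12, β = 10.88

For α,β > 1 the Beta mode is (α−1)/(α+β−2). With α+β = 40, the mode is (α−1)/38.
Set (α−1)/38 = 0.74 → α = 1 + 0.74·38 = 29.12.
β = 40 − α = 10.88.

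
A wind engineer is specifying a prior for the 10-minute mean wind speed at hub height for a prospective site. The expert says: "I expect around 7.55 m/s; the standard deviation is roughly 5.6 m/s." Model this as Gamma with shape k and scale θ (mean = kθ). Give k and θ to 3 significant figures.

k ≈ 1.82, θ ≈ 4.15

For Gamma(k, scale θ): mean = kθ, variance = kθ², so CV = 1/√k.
CV = SD/mean = 5.6/7.55 = 0.7417, hence k = 1/CV² = 1.82.
Then θ = mean/k = 7.55/1.82 = 4.15.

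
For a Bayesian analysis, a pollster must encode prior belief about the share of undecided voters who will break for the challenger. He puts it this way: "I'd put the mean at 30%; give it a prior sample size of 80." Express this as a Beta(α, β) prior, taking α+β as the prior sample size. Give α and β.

Under the effective-sample-size interpretation, Beta(α, β) has prior mean α/(α+β) and prior sample size α+β.
So α+β = 80 and α/(α+β) = 0.3, giving α = 0.3·80 = 24 and β = 80 − 24 = 56.

α = 24, β = 56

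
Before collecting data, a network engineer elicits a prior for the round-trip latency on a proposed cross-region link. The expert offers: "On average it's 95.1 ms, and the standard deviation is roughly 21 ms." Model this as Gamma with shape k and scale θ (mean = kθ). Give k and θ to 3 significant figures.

k ≈ 20.5, θ ≈ 4.64

For Gamma(k, scale θ): mean = kθ, variance = kθ², so CV = 1/√k.
CV = SD/mean = 21/95.1 = 0.2208, hence k = 1/CV² = 20.5.
Then θ = mean/k = 95.1/20.5 = 4.64.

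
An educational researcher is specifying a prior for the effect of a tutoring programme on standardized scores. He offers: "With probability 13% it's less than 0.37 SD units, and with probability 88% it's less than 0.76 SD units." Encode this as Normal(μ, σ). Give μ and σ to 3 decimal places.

The p-quantile of Normal(μ,σ) is μ + z_p·σ, with z_{0.13} = -1.126 and z_{0.88} = 1.175.
Eliminate σ: μ = (z₂·x₁ − z₁·x₂)/(z₂ − z₁) = (1.175·0.37 − (-1.126)·0.76)/2.301 = 0.561.
Then σ = (x₂ − x₁)/(z₂ − z₁) = (0.76 − 0.37)/2.301 = 0.169.

μ = 0.561, σ = 0.169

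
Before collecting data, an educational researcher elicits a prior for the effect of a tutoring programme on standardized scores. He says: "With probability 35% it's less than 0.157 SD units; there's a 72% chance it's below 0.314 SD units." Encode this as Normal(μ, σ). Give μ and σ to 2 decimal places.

The p-quantile of Normal(μ,σ) is μ + z_p·σ, with z_{0.35} = -0.3853 and z_{0.72} = 0.5828.
Eliminate σ: μ = (z₂·x₁ − z₁·x₂)/(z₂ − z₁) = (0.5828·0.157 − (-0.3853)·0.314)/0.9682 = 0.22.
Then σ = (x₂ − x₁)/(z₂ − z₁) = (0.314 − 0.157)/0.9682 = 0.16.

μ = 0.22, σ = 0.16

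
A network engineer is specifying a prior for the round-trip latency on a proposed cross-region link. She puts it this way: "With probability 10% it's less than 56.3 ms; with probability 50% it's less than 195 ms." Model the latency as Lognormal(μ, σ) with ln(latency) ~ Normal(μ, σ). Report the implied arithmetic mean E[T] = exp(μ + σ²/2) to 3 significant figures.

E[T] ≈ 312 ms

If T ~ Lognormal(μ,σ) then ln T ~ Normal(μ,σ), so the p-quantile of ln T is μ + z_p·σ.
ln(56.3) = 4.031 and ln(195) = 5.273; z_{0.1} = -1.282, z_{0.5} = 0.
σ = (5.273 − 4.031)/(0 − (-1.282)) = 0.969.
μ = 4.031 − (-1.282)·0.969 = 5.273.
E[T] = exp(μ + σ²/2) = exp(5.273 + 0.4698) = 312 ms.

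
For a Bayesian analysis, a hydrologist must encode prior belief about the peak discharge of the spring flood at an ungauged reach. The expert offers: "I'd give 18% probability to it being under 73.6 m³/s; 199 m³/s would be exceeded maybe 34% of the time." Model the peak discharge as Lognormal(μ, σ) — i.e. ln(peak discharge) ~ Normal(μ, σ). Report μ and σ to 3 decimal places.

μ ≈ 4.984, σ ≈ 0.749

If T ~ Lognormal(μ,σ) then ln T ~ Normal(μ,σ), so the p-quantile of ln T is μ + z_p·σ.
ln(73.6) = 4.299 and ln(199) = 5.293; z_{0.18} = -0.9154, z_{0.66} = 0.4125.
σ = (5.293 − 4.299)/(0.4125 − (-0.9154)) = 0.749.
μ = 4.299 − (-0.9154)·0.749 = 4.984.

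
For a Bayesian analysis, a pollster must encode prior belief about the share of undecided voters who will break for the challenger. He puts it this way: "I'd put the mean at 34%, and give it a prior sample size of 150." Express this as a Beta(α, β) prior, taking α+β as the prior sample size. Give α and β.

Under the effective-sample-size interpretation, Beta(α, β) has prior mean α/(α+β) and prior sample size α+β.
So α+β = 150 and α/(α+β) = 0.34, giving α = 0.34·150 = 51 and β = 150 − 51 = 99.

α = 51, β = 99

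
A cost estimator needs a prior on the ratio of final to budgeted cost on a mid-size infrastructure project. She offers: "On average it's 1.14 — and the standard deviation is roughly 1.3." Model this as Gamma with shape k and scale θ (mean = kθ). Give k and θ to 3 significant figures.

For Gamma(k, scale θ): mean = kθ, variance = kθ², so CV = 1/√k.
CV = SD/mean = 1.3/1.14 = 1.14, hence k = 1/CV² = 0.769.
Then θ = mean/k = 1.14/0.769 = 1.48.

k ≈ 0.769, θ ≈ 1.48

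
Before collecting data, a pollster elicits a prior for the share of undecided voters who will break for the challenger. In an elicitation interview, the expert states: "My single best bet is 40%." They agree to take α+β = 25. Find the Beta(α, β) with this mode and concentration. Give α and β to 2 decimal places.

α = 10.20, β = 14.80

For α,β > 1 the Beta mode is (α−1)/(α+β−2). With α+β = 25, the mode is (α−1)/23.
Set (α−1)/23 = 0.4 → α = 1 + 0.4·23 = 10.20.
β = 25 − α = 14.80.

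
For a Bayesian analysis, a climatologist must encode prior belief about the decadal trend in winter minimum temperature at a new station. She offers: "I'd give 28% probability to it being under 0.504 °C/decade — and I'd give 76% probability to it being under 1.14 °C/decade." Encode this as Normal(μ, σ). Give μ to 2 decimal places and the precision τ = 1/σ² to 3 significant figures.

The p-quantile of Normal(μ,σ) is μ + z_p·σ, with z_{0.28} = -0.5828 and z_{0.76} = 0.7063.
Eliminate σ: μ = (z₂·x₁ − z₁·x₂)/(z₂ − z₁) = (0.7063·0.504 − (-0.5828)·1.14)/1.289 = 0.79.
Then σ = (x₂ − x₁)/(z₂ − z₁) = (1.14 − 0.504)/1.289 = 0.49.
Precision τ = 1/σ² = 1/0.4934² = 4.11.

μ = 0.79, τ = 4.11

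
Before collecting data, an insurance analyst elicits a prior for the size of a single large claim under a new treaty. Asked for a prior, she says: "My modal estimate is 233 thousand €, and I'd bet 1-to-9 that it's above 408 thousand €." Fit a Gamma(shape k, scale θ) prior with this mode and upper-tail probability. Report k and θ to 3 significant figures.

Gamma(k,θ) with k>1 has mode (k−1)θ, so θ = 233/(k−1).
Need P(X < 408) = 0.9 with θ tied to k this way. Start at k = 2, θ = 233: P(X<408) ≈ 0.522.
Too low — raise k to concentrate. Iterating converges to k ≈ 7.05.
Then θ = 233/(7.05−1) ≈ 38.5.

k ≈ 7.05, θ ≈ 38.5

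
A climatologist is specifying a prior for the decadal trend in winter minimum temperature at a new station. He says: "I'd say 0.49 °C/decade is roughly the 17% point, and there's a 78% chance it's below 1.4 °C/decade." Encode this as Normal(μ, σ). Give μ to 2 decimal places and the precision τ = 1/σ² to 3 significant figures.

μ = 0.99, τ = 3.6

For Normal(μ,σ), the p-quantile is μ + z_p·σ. Here z_{0.17} = -0.9542, z_{0.78} = 0.7722.
So 0.49 = μ − 0.9542σ and 1.4 = μ + 0.7722σ.
Subtracting: σ = (1.4 − 0.49)/(0.7722 − (-0.9542)) = 0.53.
Then μ = 0.49 − (-0.9542)·0.53 = 0.99.
Precision τ = 1/σ² = 1/0.5271² = 3.6.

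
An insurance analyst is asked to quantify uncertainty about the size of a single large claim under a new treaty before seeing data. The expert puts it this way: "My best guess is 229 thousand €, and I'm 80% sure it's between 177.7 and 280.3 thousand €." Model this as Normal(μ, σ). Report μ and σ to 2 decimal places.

A symmetric 80% interval runs μ ± z·σ with z = 1.282.
Half-width = 51.3, so σ = 51.3/1.282 = 40.03.
μ is the stated best guess, 229.00.

μ = 229.00, σ = 40.03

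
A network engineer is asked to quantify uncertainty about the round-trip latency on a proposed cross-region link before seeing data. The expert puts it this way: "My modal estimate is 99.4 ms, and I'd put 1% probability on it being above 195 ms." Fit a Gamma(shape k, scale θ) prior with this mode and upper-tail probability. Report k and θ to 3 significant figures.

k ≈ 11.9, θ ≈ 9.16

Gamma(k,θ) with k>1 has mode (k−1)θ, so θ = 99.4/(k−1).
Need P(X < 195) = 0.99 with θ tied to k this way. Start at k = 2, θ = 99.4: P(X<195) ≈ 0.584.
Too low — raise k to concentrate. Iterating converges to k ≈ 11.9.
Then θ = 99.4/(11.9−1) ≈ 9.16.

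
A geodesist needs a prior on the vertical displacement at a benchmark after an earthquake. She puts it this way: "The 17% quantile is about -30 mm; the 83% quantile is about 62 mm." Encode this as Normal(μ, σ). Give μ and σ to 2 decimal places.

μ = 16.00, σ = 48.21

For Normal(μ,σ), the p-quantile is μ + z_p·σ. Here z_{0.17} = -0.9542, z_{0.83} = 0.9542.
So -30 = μ − 0.9542σ and 62 = μ + 0.9542σ.
Subtracting: σ = (62 − -30)/(0.9542 − (-0.9542)) = 48.21.
Then μ = -30 − (-0.9542)·48.21 = 16.00.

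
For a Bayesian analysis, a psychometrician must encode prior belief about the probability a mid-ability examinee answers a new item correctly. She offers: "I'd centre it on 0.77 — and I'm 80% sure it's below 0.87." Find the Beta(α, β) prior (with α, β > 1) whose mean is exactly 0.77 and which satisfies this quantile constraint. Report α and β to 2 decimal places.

α ≈ 10.00, β ≈ 2.99

With mean 0.77 fixed, write α = 0.77s, β = 0.23s where s = α+β.
Need P(θ < 0.87) = 0.8 under Beta(0.77s, 0.23s). Normal approximation: (q−m)/√(m(1−m)/s) ≈ z_{0.8} = 0.842, so s ≈ 0.77·0.23·(0.842)²/(0.87−0.77)² = 12.5.
At s = 12.5: P(θ<0.87) ≈ 0.795. Adjusting to match 0.8 gives s ≈ 12.98.
So α = 0.77·12.98 ≈ 10.00, β = 0.23·12.98 ≈ 2.99.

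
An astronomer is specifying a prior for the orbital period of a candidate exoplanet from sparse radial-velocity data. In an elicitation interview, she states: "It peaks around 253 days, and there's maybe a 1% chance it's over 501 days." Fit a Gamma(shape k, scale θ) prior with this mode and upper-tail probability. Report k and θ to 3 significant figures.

k ≈ 11.5, θ ≈ 24

Gamma(k,θ) with k>1 has mode (k−1)θ, so θ = 253/(k−1).
Need P(X < 501) = 0.99 with θ tied to k this way. Start at k = 2, θ = 253: P(X<501) ≈ 0.589.
Too low — raise k to concentrate. Iterating converges to k ≈ 11.5.
Then θ = 253/(11.5−1) ≈ 24.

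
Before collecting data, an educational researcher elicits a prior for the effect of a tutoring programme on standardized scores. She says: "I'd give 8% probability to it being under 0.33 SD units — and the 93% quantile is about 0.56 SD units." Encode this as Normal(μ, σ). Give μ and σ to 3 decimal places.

The p-quantile of Normal(μ,σ) is μ + z_p·σ, with z_{0.08} = -1.405 and z_{0.93} = 1.476.
Eliminate σ: μ = (z₂·x₁ − z₁·x₂)/(z₂ − z₁) = (1.476·0.33 − (-1.405)·0.56)/2.881 = 0.442.
Then σ = (x₂ − x₁)/(z₂ − z₁) = (0.56 − 0.33)/2.881 = 0.080.

μ = 0.442, σ = 0.080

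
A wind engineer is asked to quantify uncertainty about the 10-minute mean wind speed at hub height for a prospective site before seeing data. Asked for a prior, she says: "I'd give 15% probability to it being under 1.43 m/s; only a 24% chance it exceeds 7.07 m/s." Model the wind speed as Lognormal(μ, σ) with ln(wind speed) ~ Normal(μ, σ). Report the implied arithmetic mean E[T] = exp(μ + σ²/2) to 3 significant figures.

E[T] ≈ 5.63 m/s

If T ~ Lognormal(μ,σ) then ln T ~ Normal(μ,σ), so the p-quantile of ln T is μ + z_p·σ.
ln(1.43) = 0.3577 and ln(7.07) = 1.956; z_{0.15} = -1.036, z_{0.76} = 0.7063.
σ = (1.956 − 0.3577)/(0.7063 − (-1.036)) = 0.917.
μ = 0.3577 − (-1.036)·0.917 = 1.308.
E[T] = exp(μ + σ²/2) = exp(1.308 + 0.4205) = 5.63 m/s.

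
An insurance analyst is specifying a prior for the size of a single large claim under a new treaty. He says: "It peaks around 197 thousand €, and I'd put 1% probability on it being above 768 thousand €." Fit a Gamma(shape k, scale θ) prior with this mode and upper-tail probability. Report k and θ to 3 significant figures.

k ≈ 3.27, θ ≈ 86.6

Gamma(k,θ) with k>1 has mode (k−1)θ, so θ = 197/(k−1).
Need P(X < 768) = 0.99 with θ tied to k this way. Start at k = 2, θ = 197: P(X<768) ≈ 0.901.
Too low — raise k to concentrate. Iterating converges to k ≈ 3.27.
Then θ = 197/(3.27−1) ≈ 86.6.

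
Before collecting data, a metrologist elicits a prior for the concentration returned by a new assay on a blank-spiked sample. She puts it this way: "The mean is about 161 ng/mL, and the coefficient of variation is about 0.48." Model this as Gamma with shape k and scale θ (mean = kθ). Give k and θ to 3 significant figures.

For Gamma(k, scale θ): mean = kθ, variance = kθ², so CV = 1/√k.
CV = 0.48, hence k = 1/CV² = 4.34.
Then θ = mean/k = 161/4.34 = 37.1.

k ≈ 4.34, θ ≈ 37.1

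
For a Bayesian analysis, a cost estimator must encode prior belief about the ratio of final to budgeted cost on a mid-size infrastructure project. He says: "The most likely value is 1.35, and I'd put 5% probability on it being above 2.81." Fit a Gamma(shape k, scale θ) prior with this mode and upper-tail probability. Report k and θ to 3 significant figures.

Gamma(k,θ) with k>1 has mode (k−1)θ, so θ = 1.35/(k−1).
Need P(X < 2.81) = 0.95 with θ tied to k this way. Start at k = 2, θ = 1.35: P(X<2.81) ≈ 0.616.
Too low — raise k to concentrate. Iterating converges to k ≈ 6.14.
Then θ = 1.35/(6.14−1) ≈ 0.263.

k ≈ 6.14, θ ≈ 0.263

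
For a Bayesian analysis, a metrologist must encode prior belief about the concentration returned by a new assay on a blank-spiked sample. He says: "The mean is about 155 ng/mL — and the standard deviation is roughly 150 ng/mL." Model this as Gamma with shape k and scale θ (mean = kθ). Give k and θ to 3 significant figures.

For Gamma(k, scale θ): mean = kθ, variance = kθ², so CV = 1/√k.
CV = SD/mean = 150/155 = 0.9677, hence k = 1/CV² = 1.07.
Then θ = mean/k = 155/1.07 = 145.

k ≈ 1.07, θ ≈ 145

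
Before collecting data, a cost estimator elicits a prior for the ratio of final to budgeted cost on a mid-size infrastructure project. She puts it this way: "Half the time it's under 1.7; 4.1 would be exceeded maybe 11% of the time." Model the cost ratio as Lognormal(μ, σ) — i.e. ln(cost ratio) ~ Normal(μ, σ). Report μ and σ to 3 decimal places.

μ ≈ 0.531, σ ≈ 0.718

If T ~ Lognormal(μ,σ) then ln T ~ Normal(μ,σ), so the p-quantile of ln T is μ + z_p·σ.
ln(1.7) = 0.5306 and ln(4.1) = 1.411; z_{0.5} = 0, z_{0.89} = 1.227.
σ = (1.411 − 0.5306)/(1.227 − (0)) = 0.718.
μ = 0.5306 − (0)·0.718 = 0.531.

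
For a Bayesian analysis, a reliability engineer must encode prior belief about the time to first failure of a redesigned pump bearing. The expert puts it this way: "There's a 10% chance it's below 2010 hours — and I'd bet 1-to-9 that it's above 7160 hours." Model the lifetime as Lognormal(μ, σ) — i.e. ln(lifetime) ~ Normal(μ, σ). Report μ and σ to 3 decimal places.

μ ≈ 8.241, σ ≈ 0.496

If T ~ Lognormal(μ,σ) then ln T ~ Normal(μ,σ), so the p-quantile of ln T is μ + z_p·σ.
ln(2010) = 7.606 and ln(7160) = 8.876; z_{0.1} = -1.282, z_{0.9} = 1.282.
σ = (8.876 − 7.606)/(1.282 − (-1.282)) = 0.496.
μ = 7.606 − (-1.282)·0.496 = 8.241.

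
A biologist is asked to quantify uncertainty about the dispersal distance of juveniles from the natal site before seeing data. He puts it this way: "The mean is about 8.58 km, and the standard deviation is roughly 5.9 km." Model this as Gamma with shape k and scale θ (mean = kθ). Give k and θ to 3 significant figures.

For Gamma(k, scale θ): mean = kθ, variance = kθ², so CV = 1/√k.
CV = SD/mean = 5.9/8.58 = 0.6876, hence k = 1/CV² = 2.11.
Then θ = mean/k = 8.58/2.11 = 4.06.

k ≈ 2.11, θ ≈ 4.06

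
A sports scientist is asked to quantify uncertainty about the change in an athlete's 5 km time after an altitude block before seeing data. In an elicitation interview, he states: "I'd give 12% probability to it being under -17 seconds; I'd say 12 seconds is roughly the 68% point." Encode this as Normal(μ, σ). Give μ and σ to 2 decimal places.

The p-quantile of Normal(μ,σ) is μ + z_p·σ, with z_{0.12} = -1.175 and z_{0.68} = 0.4677.
Eliminate σ: μ = (z₂·x₁ − z₁·x₂)/(z₂ − z₁) = (0.4677·-17 − (-1.175)·12)/1.643 = 3.74.
Then σ = (x₂ − x₁)/(z₂ − z₁) = (12 − -17)/1.643 = 17.65.

μ = 3.74, σ = 17.65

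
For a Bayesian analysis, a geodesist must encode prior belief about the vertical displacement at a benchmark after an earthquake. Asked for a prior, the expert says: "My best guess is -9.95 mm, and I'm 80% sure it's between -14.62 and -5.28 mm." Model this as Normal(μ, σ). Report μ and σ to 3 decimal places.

μ = -9.950, σ = 3.644

A symmetric 80% interval runs μ ± z·σ with z = 1.282.
Half-width = 4.67, so σ = 4.67/1.282 = 3.644.
μ is the stated best guess, -9.950.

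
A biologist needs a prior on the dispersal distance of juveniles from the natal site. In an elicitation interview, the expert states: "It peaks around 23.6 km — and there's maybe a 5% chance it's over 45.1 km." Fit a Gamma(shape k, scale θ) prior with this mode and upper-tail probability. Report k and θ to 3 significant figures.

k ≈ 7.63, θ ≈ 3.56

Gamma(k,θ) with k>1 has mode (k−1)θ, so θ = 23.6/(k−1).
Need P(X < 45.1) = 0.95 with θ tied to k this way. Start at k = 2, θ = 23.6: P(X<45.1) ≈ 0.569.
Too low — raise k to concentrate. Iterating converges to k ≈ 7.63.
Then θ = 23.6/(7.63−1) ≈ 3.56.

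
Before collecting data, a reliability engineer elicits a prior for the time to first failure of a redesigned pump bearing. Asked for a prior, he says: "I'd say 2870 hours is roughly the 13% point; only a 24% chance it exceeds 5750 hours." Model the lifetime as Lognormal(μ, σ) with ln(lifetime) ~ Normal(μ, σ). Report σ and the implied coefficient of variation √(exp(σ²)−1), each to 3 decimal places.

If T ~ Lognormal(μ,σ) then ln T ~ Normal(μ,σ), so the p-quantile of ln T is μ + z_p·σ.
ln(2870) = 7.962 and ln(5750) = 8.657; z_{0.13} = -1.126, z_{0.76} = 0.7063.
σ = (8.657 − 7.962)/(0.7063 − (-1.126)) = 0.379.
μ = 7.962 − (-1.126)·0.379 = 8.389.
CV = √(exp(σ²)−1) = √(exp(0.1438)−1) = 0.393.

σ ≈ 0.379, CV ≈ 0.393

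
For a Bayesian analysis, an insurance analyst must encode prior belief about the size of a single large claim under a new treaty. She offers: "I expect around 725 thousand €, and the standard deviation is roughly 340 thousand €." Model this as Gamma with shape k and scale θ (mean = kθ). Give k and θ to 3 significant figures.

k ≈ 4.55, θ ≈ 159

For Gamma(k, scale θ): mean = kθ, variance = kθ², so CV = 1/√k.
CV = SD/mean = 340/725 = 0.469, hence k = 1/CV² = 4.55.
Then θ = mean/k = 725/4.55 = 159.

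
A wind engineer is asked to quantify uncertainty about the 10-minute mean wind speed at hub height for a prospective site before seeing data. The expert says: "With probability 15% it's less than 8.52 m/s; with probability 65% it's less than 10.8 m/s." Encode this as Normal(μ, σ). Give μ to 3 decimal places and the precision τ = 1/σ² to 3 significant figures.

μ = 10.182, τ = 0.389

The p-quantile of Normal(μ,σ) is μ + z_p·σ, with z_{0.15} = -1.036 and z_{0.65} = 0.3853.
Eliminate σ: μ = (z₂·x₁ − z₁·x₂)/(z₂ − z₁) = (0.3853·8.52 − (-1.036)·10.8)/1.422 = 10.182.
Then σ = (x₂ − x₁)/(z₂ − z₁) = (10.8 − 8.52)/1.422 = 1.604.
Precision τ = 1/σ² = 1/1.604² = 0.389.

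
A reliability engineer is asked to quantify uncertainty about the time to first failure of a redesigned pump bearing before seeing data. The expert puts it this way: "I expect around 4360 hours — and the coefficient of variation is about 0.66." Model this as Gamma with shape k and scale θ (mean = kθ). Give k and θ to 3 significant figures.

k ≈ 2.3, θ ≈ 1900

For Gamma(k, scale θ): mean = kθ, variance = kθ², so CV = 1/√k.
CV = 0.66, hence k = 1/CV² = 2.3.
Then θ = mean/k = 4360/2.3 = 1900.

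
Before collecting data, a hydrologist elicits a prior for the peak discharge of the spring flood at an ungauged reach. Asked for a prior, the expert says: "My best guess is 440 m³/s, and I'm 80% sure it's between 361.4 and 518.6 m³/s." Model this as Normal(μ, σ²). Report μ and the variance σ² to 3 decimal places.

A symmetric 80% interval runs μ ± z·σ with z = 1.282.
Half-width = 78.6, so σ = 78.6/1.282 = 61.3319 and σ² = 3761.603.
μ is the stated best guess, 440.000.

μ = 440.000, σ² = 3761.603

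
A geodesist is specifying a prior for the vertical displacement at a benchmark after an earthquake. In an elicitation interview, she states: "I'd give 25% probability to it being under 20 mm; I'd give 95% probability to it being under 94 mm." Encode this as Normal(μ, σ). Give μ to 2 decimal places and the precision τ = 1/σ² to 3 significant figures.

μ = 41.52, τ = 0.000982

For Normal(μ,σ), the p-quantile is μ + z_p·σ. Here z_{0.25} = -0.6745, z_{0.95} = 1.645.
So 20 = μ − 0.6745σ and 94 = μ + 1.645σ.
Subtracting: σ = (94 − 20)/(1.645 − (-0.6745)) = 31.91.
Then μ = 20 − (-0.6745)·31.91 = 41.52.
Precision τ = 1/σ² = 1/31.91² = 0.000982.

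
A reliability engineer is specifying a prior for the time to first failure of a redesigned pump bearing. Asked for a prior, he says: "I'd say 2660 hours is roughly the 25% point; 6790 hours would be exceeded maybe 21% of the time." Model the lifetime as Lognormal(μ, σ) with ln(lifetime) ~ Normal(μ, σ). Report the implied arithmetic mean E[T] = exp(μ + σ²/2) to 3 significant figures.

If T ~ Lognormal(μ,σ) then ln T ~ Normal(μ,σ), so the p-quantile of ln T is μ + z_p·σ.
ln(2660) = 7.886 and ln(6790) = 8.823; z_{0.25} = -0.6745, z_{0.79} = 0.8064.
σ = (8.823 − 7.886)/(0.8064 − (-0.6745)) = 0.633.
μ = 7.886 − (-0.6745)·0.633 = 8.313.
E[T] = exp(μ + σ²/2) = exp(8.313 + 0.2002) = 4980 hours.

E[T] ≈ 4980 hours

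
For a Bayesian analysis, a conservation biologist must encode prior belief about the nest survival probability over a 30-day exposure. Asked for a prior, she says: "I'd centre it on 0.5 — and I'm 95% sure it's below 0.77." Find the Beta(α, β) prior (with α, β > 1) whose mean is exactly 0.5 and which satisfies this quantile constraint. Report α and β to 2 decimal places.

With mean 0.5 fixed, write α = 0.5s, β = 0.5s where s = α+β.
Need P(θ < 0.77) = 0.95 under Beta(0.5s, 0.5s). Normal approximation: (q−m)/√(m(1−m)/s) ≈ z_{0.95} = 1.64, so s ≈ 0.5·0.5·(1.64)²/(0.77−0.5)² = 9.3.
At s = 9.3: P(θ<0.77) ≈ 0.959. Adjusting to match 0.95 gives s ≈ 8.32.
So α = 0.5·8.32 ≈ 4.16, β = 0.5·8.32 ≈ 4.16.

α ≈ 4.16, β ≈ 4.16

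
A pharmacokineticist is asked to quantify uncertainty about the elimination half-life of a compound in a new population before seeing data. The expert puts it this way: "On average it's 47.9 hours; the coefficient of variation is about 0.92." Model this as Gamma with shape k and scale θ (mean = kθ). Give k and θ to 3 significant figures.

For Gamma(k, scale θ): mean = kθ, variance = kθ², so CV = 1/√k.
CV = 0.92, hence k = 1/CV² = 1.18.
Then θ = mean/k = 47.9/1.18 = 40.5.

k ≈ 1.18, θ ≈ 40.5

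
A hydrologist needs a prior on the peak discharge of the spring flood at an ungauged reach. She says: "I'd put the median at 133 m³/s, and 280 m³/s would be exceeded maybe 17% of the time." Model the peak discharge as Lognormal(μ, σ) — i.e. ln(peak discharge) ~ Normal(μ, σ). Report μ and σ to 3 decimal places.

μ ≈ 4.890, σ ≈ 0.780

If T ~ Lognormal(μ,σ) then ln T ~ Normal(μ,σ), so the p-quantile of ln T is μ + z_p·σ.
ln(133) = 4.89 and ln(280) = 5.635; z_{0.5} = 0, z_{0.83} = 0.9542.
σ = (5.635 − 4.89)/(0.9542 − (0)) = 0.780.
μ = 4.89 − (0)·0.780 = 4.890.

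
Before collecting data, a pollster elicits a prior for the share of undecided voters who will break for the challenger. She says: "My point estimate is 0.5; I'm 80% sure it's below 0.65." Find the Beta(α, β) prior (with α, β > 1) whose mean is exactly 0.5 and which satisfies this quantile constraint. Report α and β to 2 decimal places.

α ≈ 4.00, β ≈ 4.00

With mean 0.5 fixed, write α = 0.5s, β = 0.5s where s = α+β.
Need P(θ < 0.65) = 0.8 under Beta(0.5s, 0.5s). Normal approximation: (q−m)/√(m(1−m)/s) ≈ z_{0.8} = 0.842, so s ≈ 0.5·0.5·(0.842)²/(0.65−0.5)² = 7.9.
At s = 7.9: P(θ<0.65) ≈ 0.798. Adjusting to match 0.8 gives s ≈ 7.99.
So α = 0.5·7.99 ≈ 4.00, β = 0.5·7.99 ≈ 4.00.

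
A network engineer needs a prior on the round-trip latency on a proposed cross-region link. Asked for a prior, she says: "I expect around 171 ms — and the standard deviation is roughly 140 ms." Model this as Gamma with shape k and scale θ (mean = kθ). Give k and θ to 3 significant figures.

k ≈ 1.49, θ ≈ 115

For Gamma(k, scale θ): mean = kθ, variance = kθ², so CV = 1/√k.
CV = SD/mean = 140/171 = 0.8187, hence k = 1/CV² = 1.49.
Then θ = mean/k = 171/1.49 = 115.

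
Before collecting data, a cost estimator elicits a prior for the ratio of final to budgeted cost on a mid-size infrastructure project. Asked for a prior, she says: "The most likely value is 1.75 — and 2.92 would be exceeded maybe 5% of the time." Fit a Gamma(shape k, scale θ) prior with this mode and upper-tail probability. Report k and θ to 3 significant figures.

Gamma(k,θ) with k>1 has mode (k−1)θ, so θ = 1.75/(k−1).
Need P(X < 2.92) = 0.95 with θ tied to k this way. Start at k = 2, θ = 1.75: P(X<2.92) ≈ 0.497.
Too low — raise k to concentrate. Iterating converges to k ≈ 11.7.
Then θ = 1.75/(11.7−1) ≈ 0.164.

k ≈ 11.7, θ ≈ 0.164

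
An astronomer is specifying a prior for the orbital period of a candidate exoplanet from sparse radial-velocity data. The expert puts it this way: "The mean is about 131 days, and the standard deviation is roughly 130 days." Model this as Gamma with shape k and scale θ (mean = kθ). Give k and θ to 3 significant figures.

k ≈ 1.02, θ ≈ 129

For Gamma(k, scale θ): mean = kθ, variance = kθ², so CV = 1/√k.
CV = SD/mean = 130/131 = 0.9924, hence k = 1/CV² = 1.02.
Then θ = mean/k = 131/1.02 = 129.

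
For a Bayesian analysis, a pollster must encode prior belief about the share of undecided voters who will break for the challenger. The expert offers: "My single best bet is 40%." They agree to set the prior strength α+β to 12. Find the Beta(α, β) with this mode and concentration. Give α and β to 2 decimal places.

α = 5.00, β = 7.00

For α,β > 1 the Beta mode is (α−1)/(α+β−2). With α+β = 12, the mode is (α−1)/10.
Set (α−1)/10 = 0.4 → α = 1 + 0.4·10 = 5.00.
β = 12 − α = 7.00.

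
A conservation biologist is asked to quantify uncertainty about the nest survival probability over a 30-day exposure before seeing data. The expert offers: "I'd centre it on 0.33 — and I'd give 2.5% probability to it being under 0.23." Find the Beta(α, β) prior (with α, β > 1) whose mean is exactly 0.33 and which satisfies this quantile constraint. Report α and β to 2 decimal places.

With mean 0.33 fixed, write α = 0.33s, β = 0.67s where s = α+β.
Need P(θ < 0.23) = 0.025 under Beta(0.33s, 0.67s). Normal approximation: (q−m)/√(m(1−m)/s) ≈ z_{0.025} = -1.96, so s ≈ 0.33·0.67·(-1.96)²/(0.23−0.33)² = 84.9.
At s = 84.9: P(θ<0.23) ≈ 0.019. Adjusting to match 0.025 gives s ≈ 76.69.
So α = 0.33·76.69 ≈ 25.31, β = 0.67·76.69 ≈ 51.39.

α ≈ 25.31, β ≈ 51.39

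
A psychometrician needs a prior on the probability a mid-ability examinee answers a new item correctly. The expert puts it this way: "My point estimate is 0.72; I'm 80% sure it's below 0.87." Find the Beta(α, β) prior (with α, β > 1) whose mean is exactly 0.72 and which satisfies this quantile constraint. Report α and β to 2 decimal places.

α ≈ 4.69, β ≈ 1.82

With mean 0.72 fixed, write α = 0.72s, β = 0.28s where s = α+β.
Need P(θ < 0.87) = 0.8 under Beta(0.72s, 0.28s). Normal approximation: (q−m)/√(m(1−m)/s) ≈ z_{0.8} = 0.842, so s ≈ 0.72·0.28·(0.842)²/(0.87−0.72)² = 6.3.
At s = 6.3: P(θ<0.87) ≈ 0.796. Adjusting to match 0.8 gives s ≈ 6.51.
So α = 0.72·6.51 ≈ 4.69, β = 0.28·6.51 ≈ 1.82.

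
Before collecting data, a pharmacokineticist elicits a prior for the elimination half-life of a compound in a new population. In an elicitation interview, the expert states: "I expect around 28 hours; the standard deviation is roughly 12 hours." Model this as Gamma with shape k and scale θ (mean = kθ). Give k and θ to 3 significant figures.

k ≈ 5.44, θ ≈ 5.14

For Gamma(k, scale θ): mean = kθ, variance = kθ², so CV = 1/√k.
CV = SD/mean = 12/28 = 0.4286, hence k = 1/CV² = 5.44.
Then θ = mean/k = 28/5.44 = 5.14.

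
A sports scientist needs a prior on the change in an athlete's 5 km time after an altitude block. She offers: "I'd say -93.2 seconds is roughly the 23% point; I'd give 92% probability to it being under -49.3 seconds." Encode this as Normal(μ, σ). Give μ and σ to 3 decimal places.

The p-quantile of Normal(μ,σ) is μ + z_p·σ, with z_{0.23} = -0.7388 and z_{0.92} = 1.405.
Eliminate σ: μ = (z₂·x₁ − z₁·x₂)/(z₂ − z₁) = (1.405·-93.2 − (-0.7388)·-49.3)/2.144 = -78.071.
Then σ = (x₂ − x₁)/(z₂ − z₁) = (-49.3 − -93.2)/2.144 = 20.477.

μ = -78.071, σ = 20.477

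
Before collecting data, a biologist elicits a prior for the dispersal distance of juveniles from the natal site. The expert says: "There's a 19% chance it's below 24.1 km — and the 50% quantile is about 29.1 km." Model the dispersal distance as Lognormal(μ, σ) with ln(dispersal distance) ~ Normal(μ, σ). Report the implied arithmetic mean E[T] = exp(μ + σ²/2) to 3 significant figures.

If T ~ Lognormal(μ,σ) then ln T ~ Normal(μ,σ), so the p-quantile of ln T is μ + z_p·σ.
ln(24.1) = 3.182 and ln(29.1) = 3.371; z_{0.19} = -0.8779, z_{0.5} = 0.
σ = (3.371 − 3.182)/(0 − (-0.8779)) = 0.215.
μ = 3.182 − (-0.8779)·0.215 = 3.371.
E[T] = exp(μ + σ²/2) = exp(3.371 + 0.0231) = 29.8 km.

E[T] ≈ 29.8 km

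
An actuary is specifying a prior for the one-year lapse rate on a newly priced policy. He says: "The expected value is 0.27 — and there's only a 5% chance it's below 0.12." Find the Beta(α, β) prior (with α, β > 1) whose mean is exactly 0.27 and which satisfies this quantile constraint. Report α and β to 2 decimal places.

With mean 0.27 fixed, write α = 0.27s, β = 0.73s where s = α+β.
Need P(θ < 0.12) = 0.05 under Beta(0.27s, 0.73s). Normal approximation: (q−m)/√(m(1−m)/s) ≈ z_{0.05} = -1.64, so s ≈ 0.27·0.73·(-1.64)²/(0.12−0.27)² = 23.7.
At s = 23.7: P(θ<0.12) ≈ 0.030. Adjusting to match 0.05 gives s ≈ 18.56.
So α = 0.27·18.56 ≈ 5.01, β = 0.73·18.56 ≈ 13.55.

α ≈ 5.01, β ≈ 13.55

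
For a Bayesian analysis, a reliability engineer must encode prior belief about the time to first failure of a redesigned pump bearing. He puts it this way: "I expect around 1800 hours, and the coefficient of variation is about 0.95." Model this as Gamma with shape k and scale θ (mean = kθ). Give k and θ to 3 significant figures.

For Gamma(k, scale θ): mean = kθ, variance = kθ², so CV = 1/√k.
CV = 0.95, hence k = 1/CV² = 1.11.
Then θ = mean/k = 1800/1.11 = 1620.

k ≈ 1.11, θ ≈ 1620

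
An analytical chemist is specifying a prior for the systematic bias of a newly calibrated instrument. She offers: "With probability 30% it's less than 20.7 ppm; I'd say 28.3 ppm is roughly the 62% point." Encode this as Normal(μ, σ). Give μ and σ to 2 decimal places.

μ = 25.50, σ = 9.16

The p-quantile of Normal(μ,σ) is μ + z_p·σ, with z_{0.3} = -0.5244 and z_{0.62} = 0.3055.
Eliminate σ: μ = (z₂·x₁ − z₁·x₂)/(z₂ − z₁) = (0.3055·20.7 − (-0.5244)·28.3)/0.8299 = 25.50.
Then σ = (x₂ − x₁)/(z₂ − z₁) = (28.3 − 20.7)/0.8299 = 9.16.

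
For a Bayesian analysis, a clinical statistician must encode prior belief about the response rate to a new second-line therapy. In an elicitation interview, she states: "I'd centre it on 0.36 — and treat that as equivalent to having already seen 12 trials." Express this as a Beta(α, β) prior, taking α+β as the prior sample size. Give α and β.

Under the effective-sample-size interpretation, Beta(α, β) has prior mean α/(α+β) and prior sample size α+β.
So α+β = 12 and α/(α+β) = 0.36, giving α = 0.36·12 = 4.32 and β = 12 − 4.32 = 7.68.

α = 4.32, β = 7.68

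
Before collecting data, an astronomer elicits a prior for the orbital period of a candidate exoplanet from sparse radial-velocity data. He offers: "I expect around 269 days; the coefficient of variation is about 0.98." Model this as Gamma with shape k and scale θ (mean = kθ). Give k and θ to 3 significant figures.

For Gamma(k, scale θ): mean = kθ, variance = kθ², so CV = 1/√k.
CV = 0.98, hence k = 1/CV² = 1.04.
Then θ = mean/k = 269/1.04 = 258.

k ≈ 1.04, θ ≈ 258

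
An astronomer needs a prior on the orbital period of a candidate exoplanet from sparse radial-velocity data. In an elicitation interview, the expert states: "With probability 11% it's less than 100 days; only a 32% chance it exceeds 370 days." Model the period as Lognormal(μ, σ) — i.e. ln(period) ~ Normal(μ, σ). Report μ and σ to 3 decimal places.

μ ≈ 5.552, σ ≈ 0.772

If T ~ Lognormal(μ,σ) then ln T ~ Normal(μ,σ), so the p-quantile of ln T is μ + z_p·σ.
ln(100) = 4.605 and ln(370) = 5.914; z_{0.11} = -1.227, z_{0.68} = 0.4677.
σ = (5.914 − 4.605)/(0.4677 − (-1.227)) = 0.772.
μ = 4.605 − (-1.227)·0.772 = 5.552.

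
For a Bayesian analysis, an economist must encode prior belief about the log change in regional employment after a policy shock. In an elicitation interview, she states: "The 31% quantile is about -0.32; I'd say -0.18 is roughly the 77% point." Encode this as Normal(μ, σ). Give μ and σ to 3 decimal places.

For Normal(μ,σ), the p-quantile is μ + z_p·σ. Here z_{0.31} = -0.4959, z_{0.77} = 0.7388.
So -0.32 = μ − 0.4959σ and -0.18 = μ + 0.7388σ.
Subtracting: σ = (-0.18 − -0.32)/(0.7388 − (-0.4959)) = 0.113.
Then μ = -0.32 − (-0.4959)·0.113 = -0.264.

μ = -0.264, σ = 0.113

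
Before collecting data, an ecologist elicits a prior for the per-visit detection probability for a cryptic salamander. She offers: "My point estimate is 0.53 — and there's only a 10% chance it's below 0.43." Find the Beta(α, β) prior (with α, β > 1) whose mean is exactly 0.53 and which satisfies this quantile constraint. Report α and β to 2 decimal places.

With mean 0.53 fixed, write α = 0.53s, β = 0.47s where s = α+β.
Need P(θ < 0.43) = 0.1 under Beta(0.53s, 0.47s). Normal approximation: (q−m)/√(m(1−m)/s) ≈ z_{0.1} = -1.28, so s ≈ 0.53·0.47·(-1.28)²/(0.43−0.53)² = 40.9.
At s = 40.9: P(θ<0.43) ≈ 0.100. Adjusting to match 0.1 gives s ≈ 40.84.
So α = 0.53·40.84 ≈ 21.65, β = 0.47·40.84 ≈ 19.20.

α ≈ 21.65, β ≈ 19.20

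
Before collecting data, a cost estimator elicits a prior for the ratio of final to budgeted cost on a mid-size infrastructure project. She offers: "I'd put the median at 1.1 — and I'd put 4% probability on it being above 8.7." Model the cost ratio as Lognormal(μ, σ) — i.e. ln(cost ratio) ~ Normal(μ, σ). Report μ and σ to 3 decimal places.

If T ~ Lognormal(μ,σ) then ln T ~ Normal(μ,σ), so the p-quantile of ln T is μ + z_p·σ.
ln(1.1) = 0.09531 and ln(8.7) = 2.163; z_{0.5} = 0, z_{0.96} = 1.751.
σ = (2.163 − 0.09531)/(1.751 − (0)) = 1.181.
μ = 0.09531 − (0)·1.181 = 0.095.

μ ≈ 0.095, σ ≈ 1.181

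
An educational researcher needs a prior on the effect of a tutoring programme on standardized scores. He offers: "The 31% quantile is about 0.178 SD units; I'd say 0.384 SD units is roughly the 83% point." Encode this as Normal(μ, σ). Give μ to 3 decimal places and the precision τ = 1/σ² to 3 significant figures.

μ = 0.248, τ = 49.5

For Normal(μ,σ), the p-quantile is μ + z_p·σ. Here z_{0.31} = -0.4959, z_{0.83} = 0.9542.
So 0.178 = μ − 0.4959σ and 0.384 = μ + 0.9542σ.
Subtracting: σ = (0.384 − 0.178)/(0.9542 − (-0.4959)) = 0.142.
Then μ = 0.178 − (-0.4959)·0.142 = 0.248.
Precision τ = 1/σ² = 1/0.1421² = 49.5.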